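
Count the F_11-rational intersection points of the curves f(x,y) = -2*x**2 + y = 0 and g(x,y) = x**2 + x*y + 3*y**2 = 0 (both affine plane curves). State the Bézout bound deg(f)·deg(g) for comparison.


Common zeros: {(0, 0), (10, 2)}; count = 2; Bézout bound = 4.

deg(f) = 2, deg(g) = 2, so Bézout bound = 4.
Scan x ∈ F_11. For each x, list the y ∈ F_11 with f(x, y) ≡ 0 and those with g(x, y) ≡ 0 (mod 11); the common zeros in that column are the intersection.
  x = 0: f ≡ 0 at y ∈ {0}; g ≡ 0 at y ∈ {0}; common: {0}.
  x = 1: f ≡ 0 at y ∈ {2}; g ≡ 0 at y ∈ {9}; common: ∅.
  x = 2: f ≡ 0 at y ∈ {8}; g ≡ 0 at y ∈ {7}; common: ∅.
  x = 3: f ≡ 0 at y ∈ {7}; g ≡ 0 at y ∈ {5}; common: ∅.
  x = 4: f ≡ 0 at y ∈ {10}; g ≡ 0 at y ∈ {3}; common: ∅.
  x = 5: f ≡ 0 at y ∈ {6}; g ≡ 0 at y ∈ {1}; common: ∅.
  x = 6: f ≡ 0 at y ∈ {6}; g ≡ 0 at y ∈ {10}; common: ∅.
  x = 7: f ≡ 0 at y ∈ {10}; g ≡ 0 at y ∈ {8}; common: ∅.
  x = 8: f ≡ 0 at y ∈ {7}; g ≡ 0 at y ∈ {6}; common: ∅.
  x = 9: f ≡ 0 at y ∈ {8}; g ≡ 0 at y ∈ {4}; common: ∅.
  x = 10: f ≡ 0 at y ∈ {2}; g ≡ 0 at y ∈ {2}; common: {2}.
Collecting: common zeros = {(0, 0), (10, 2)}, so the count is 2.
Comparison with the Bézout bound: 2 ≤ 4 = deg(f)·deg(g), as expected for curves with no common component (the affine F_11-count falls short of the bound because intersections may lie at infinity, over extension fields, or carry multiplicity).


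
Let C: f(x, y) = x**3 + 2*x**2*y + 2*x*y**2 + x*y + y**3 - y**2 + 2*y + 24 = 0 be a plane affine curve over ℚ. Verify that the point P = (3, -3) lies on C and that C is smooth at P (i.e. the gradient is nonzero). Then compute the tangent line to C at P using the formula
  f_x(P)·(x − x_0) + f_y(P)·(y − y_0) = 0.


Tangent line at P: 6*x + 20*y + 42 = 0.

Step 1: f(3, -3) = 0, so P lies on C.
Step 2: partial derivatives
  f_x(x, y) = 3*x**2 + 4*x*y + 2*y**2 + y, f_y(x, y) = 2*x**2 + 4*x*y + x + 3*y**2 - 2*y + 2.
  f_x(P) = 6, f_y(P) = 20 (gradient nonzero, so P is smooth).
Step 3: tangent line at P: 6·(x − 3) + 20·(y − -3) = 0.
Expanding: 6*x + 20*y + 42 = 0.


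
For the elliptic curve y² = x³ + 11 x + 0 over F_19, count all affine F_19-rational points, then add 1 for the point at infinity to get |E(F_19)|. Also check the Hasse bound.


Affine points = {(0, 0), (2, 7), (2, 12), (5, 3), (5, 16), (6, 4), (6, 15), (8, 7), (8, 12), (9, 7), (9, 12), (12, 6), (12, 13), (15, 5), (15, 14), (16, 4), (16, 15), (18, 8), (18, 11)}; affine count = 19; |E(F_19)| = 20.

Discriminant check: Δ ∝ 4a³ + 27b² = 4·11³ + 27·0² = 4·1331 + 27·0 ≡ 4 (mod 19). Nonzero ⇒ E is nonsingular.
For each x ∈ F_19, compute rhs = x³ + 11·x + 0 mod 19, then count y ∈ F_19 with y² ≡ rhs.
  x = 0: rhs = 0, matching y values: 0 (1 points).
  x = 1: rhs = 12, matching y values: none (0 points).
  x = 2: rhs = 11, matching y values: 7, 12 (2 points).
  x = 3: rhs = 3, matching y values: none (0 points).
  x = 4: rhs = 13, matching y values: none (0 points).
  x = 5: rhs = 9, matching y values: 3, 16 (2 points).
  x = 6: rhs = 16, matching y values: 4, 15 (2 points).
  x = 7: rhs = 2, matching y values: none (0 points).
  x = 8: rhs = 11, matching y values: 7, 12 (2 points).
  x = 9: rhs = 11, matching y values: 7, 12 (2 points).
  x = 10: rhs = 8, matching y values: none (0 points).
  x = 11: rhs = 8, matching y values: none (0 points).
  x = 12: rhs = 17, matching y values: 6, 13 (2 points).
  x = 13: rhs = 3, matching y values: none (0 points).
  x = 14: rhs = 10, matching y values: none (0 points).
  x = 15: rhs = 6, matching y values: 5, 14 (2 points).
  x = 16: rhs = 16, matching y values: 4, 15 (2 points).
  x = 17: rhs = 8, matching y values: none (0 points).
  x = 18: rhs = 7, matching y values: 8, 11 (2 points).
Total affine count: 19.
Full point count |E(F_19)| = 19 + 1 = 20.
Hasse bound: |20 − (19+1)| = |0| = 0 ≤ 2√19 ≈ 8.7178 ✓.


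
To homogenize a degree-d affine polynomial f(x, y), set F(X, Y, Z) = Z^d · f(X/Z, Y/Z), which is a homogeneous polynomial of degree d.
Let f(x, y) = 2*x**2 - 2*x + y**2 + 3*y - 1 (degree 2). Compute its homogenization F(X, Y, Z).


F(X, Y, Z) = 2*X**2 - 2*X*Z + Y**2 + 3*Y*Z - Z**2

deg(f) = 2.
Substitute x = X/Z, y = Y/Z into f, then multiply by Z^2.
  monomial 2·x^2·y^0 ↦ 2·X^2·Y^0·Z^0.
  monomial -2·x^1·y^0 ↦ -2·X^1·Y^0·Z^1.
  monomial 1·x^0·y^2 ↦ 1·X^0·Y^2·Z^0.
  monomial 3·x^0·y^1 ↦ 3·X^0·Y^1·Z^1.
  monomial -1·x^0·y^0 ↦ -1·X^0·Y^0·Z^2.
Collecting: F(X, Y, Z) = 2*X**2 - 2*X*Z + Y**2 + 3*Y*Z - Z**2.


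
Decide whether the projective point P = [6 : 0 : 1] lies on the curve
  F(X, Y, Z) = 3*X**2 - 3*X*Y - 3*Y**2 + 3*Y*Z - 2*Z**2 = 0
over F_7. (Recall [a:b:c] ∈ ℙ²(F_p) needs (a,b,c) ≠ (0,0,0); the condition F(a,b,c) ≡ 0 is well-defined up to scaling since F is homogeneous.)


F(6,0,1) ≡ 1 (mod 7); P is NOT on the curve.

Evaluate F(6, 0, 1) term-by-term (mod 7).
  3*X**2 ↦ 3·36·1·1 = 108
  -3*X*Y ↦ -3·6·0·1 = 0
  -3*Y**2 ↦ -3·1·0·1 = 0
  3*Y*Z ↦ 3·1·0·1 = 0
  -2*Z**2 ↦ -2·1·1·1 = -2
Sum: F(6, 0, 1) = (108) + (0) + (0) + (0) + (-2) = 106.
Reducing mod 7: 106 ≡ 1 (mod 7).
Since F(a, b, c) ≡ 1 ≠ 0 (mod 7), P does NOT lie on the curve.


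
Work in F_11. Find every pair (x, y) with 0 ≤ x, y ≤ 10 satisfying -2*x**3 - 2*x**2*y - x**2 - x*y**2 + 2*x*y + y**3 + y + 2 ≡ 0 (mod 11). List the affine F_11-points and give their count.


Affine F_11-points: {(0, 5), (0, 7), (0, 10), (1, 1), (2, 1), (3, 5), (4, 3), (5, 2), (8, 5), (9, 4), (10, 7)}; count = 11.

For each of the 121 pairs (x, y) ∈ F_11², evaluate f(x, y) mod 11. Record the zeros.
  x = 0: [0↦2, 1↦4, 2↦1, 3↦10, 4↦4, 5↦0, 6↦4, 7↦0, 8↦5, 9↦3, 10↦0]  zeros at y ∈ {5, 7, 10}
  x = 1: [0↦10, 1↦0, 2↦5, 3↦9, 4↦7, 5↦5, 6↦9, 7↦3, 8↦4, 9↦7, 10↦7]  zeros at y ∈ {1}
  x = 2: [0↦4, 1↦0, 2↦9, 3↦4, 4↦2, 5↦9, 6↦9, 7↦8, 8↦1, 9↦5, 10↦4]  zeros at y ∈ {1}
  x = 3: [0↦5, 1↦3, 2↦1, 3↦5, 4↦10, 5↦0, 6↦3, 7↦3, 8↦6, 9↦7, 10↦1]  zeros at y ∈ {5}
  x = 4: [0↦1, 1↦8, 2↦2, 3↦0, 4↦8, 5↦10, 6↦1, 7↦9, 8↦7, 9↦1, 10↦8]  zeros at y ∈ {3}
  x = 5: [0↦2, 1↦3, 2↦0, 3↦10, 4↦6, 5↦5, 6↦2, 7↦3, 8↦3, 9↦8, 10↦2]  zeros at y ∈ {2}
  x = 6: [0↦7, 1↦9, 2↦5, 3↦1, 4↦3, 5↦6, 6↦5, 7↦6, 8↦4, 9↦5, 10↦4]  zeros at y ∈ ∅
  x = 7: [0↦4, 1↦3, 2↦5, 3↦5, 4↦9, 5↦1, 6↦9, 7↦6, 8↦9, 9↦2, 10↦2]  zeros at y ∈ ∅
  x = 8: [0↦3, 1↦6, 2↦10, 3↦10, 4↦1, 5↦0, 6↦2, 7↦2, 8↦6, 9↦9, 10↦6]  zeros at y ∈ {5}
  x = 9: [0↦3, 1↦6, 2↦8, 3↦4, 4↦0, 5↦2, 6↦5, 7↦4, 8↦5, 9↦3, 10↦4]  zeros at y ∈ {4}
  x = 10: [0↦3, 1↦2, 2↦9, 3↦8, 4↦5, 5↦6, 6↦6, 7↦0, 8↦5, 9↦5, 10↦6]  zeros at y ∈ {7}
Collecting zeros: affine points = {(0, 5), (0, 7), (0, 10), (1, 1), (2, 1), (3, 5), (4, 3), (5, 2), (8, 5), (9, 4), (10, 7)}.
Total count |C(F_11)_aff| = 11.


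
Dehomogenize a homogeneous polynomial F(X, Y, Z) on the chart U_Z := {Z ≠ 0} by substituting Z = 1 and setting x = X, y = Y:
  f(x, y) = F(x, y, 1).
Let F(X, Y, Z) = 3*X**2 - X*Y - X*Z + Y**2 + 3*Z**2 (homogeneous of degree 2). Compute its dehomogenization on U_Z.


f(x, y) = 3*x**2 - x*y - x + y**2 + 3

On U_Z we set Z = 1. Each monomial c·X^i·Y^j·Z^k in F becomes c·x^i·y^j·1^k = c·x^i·y^j.
Substituting Z = 1: F(X, Y, 1) = 3*x**2 - x*y - x + y**2 + 3.
Note: deg(f) ≤ deg(F) = 2; strict inequality happens when F is divisible by Z (lost terms).


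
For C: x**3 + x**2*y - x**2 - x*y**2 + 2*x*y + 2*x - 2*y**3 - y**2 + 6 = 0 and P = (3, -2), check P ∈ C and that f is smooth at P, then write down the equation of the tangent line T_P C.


Tangent line at P: 3*x + 7*y + 5 = 0.

Step 1: f(3, -2) = 0, so P lies on C.
Step 2: partial derivatives
  f_x(x, y) = 3*x**2 + 2*x*y - 2*x - y**2 + 2*y + 2, f_y(x, y) = x**2 - 2*x*y + 2*x - 6*y**2 - 2*y.
  f_x(P) = 3, f_y(P) = 7 (gradient nonzero, so P is smooth).
Step 3: tangent line at P: 3·(x − 3) + 7·(y − -2) = 0.
Expanding: 3*x + 7*y + 5 = 0.


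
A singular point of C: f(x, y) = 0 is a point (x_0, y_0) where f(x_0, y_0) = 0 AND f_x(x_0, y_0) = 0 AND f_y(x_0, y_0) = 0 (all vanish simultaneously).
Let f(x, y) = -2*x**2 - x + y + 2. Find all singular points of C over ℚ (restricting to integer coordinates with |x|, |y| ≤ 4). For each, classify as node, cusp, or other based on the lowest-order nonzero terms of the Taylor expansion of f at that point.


No singular points in the scanned grid; C is smooth there.

Compute partial derivatives:
  f_x = -4*x - 1.
  f_y = 1.
f_y = 1 is a nonzero constant, so f_y never vanishes: no point (x, y) can satisfy f = f_x = f_y = 0. In particular no (x, y) ∈ {−4, ..., 4}² is singular; the curve is smooth.


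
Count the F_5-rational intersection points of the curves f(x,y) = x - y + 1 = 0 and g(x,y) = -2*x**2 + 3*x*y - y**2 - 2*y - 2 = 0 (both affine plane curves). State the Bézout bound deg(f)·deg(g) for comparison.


Common zeros: {(0, 1)}; count = 1; Bézout bound = 2.

deg(f) = 1, deg(g) = 2, so Bézout bound = 2.
Scan x ∈ F_5. For each x, list the y ∈ F_5 with f(x, y) ≡ 0 and those with g(x, y) ≡ 0 (mod 5); the common zeros in that column are the intersection.
  x = 0: f ≡ 0 at y ∈ {1}; g ≡ 0 at y ∈ {1, 2}; common: {1}.
  x = 1: f ≡ 0 at y ∈ {2}; g ≡ 0 at y ∈ {3}; common: ∅.
  x = 2: f ≡ 0 at y ∈ {3}; g ≡ 0 at y ∈ {0, 4}; common: ∅.
  x = 3: f ≡ 0 at y ∈ {4}; g ≡ 0 at y ∈ {0, 2}; common: ∅.
  x = 4: f ≡ 0 at y ∈ {0}; g ≡ 0 at y ∈ {1, 4}; common: ∅.
Collecting: common zeros = {(0, 1)}, so the count is 1.
Comparison with the Bézout bound: 1 ≤ 2 = deg(f)·deg(g), as expected for curves with no common component (the affine F_5-count falls short of the bound because intersections may lie at infinity, over extension fields, or carry multiplicity).


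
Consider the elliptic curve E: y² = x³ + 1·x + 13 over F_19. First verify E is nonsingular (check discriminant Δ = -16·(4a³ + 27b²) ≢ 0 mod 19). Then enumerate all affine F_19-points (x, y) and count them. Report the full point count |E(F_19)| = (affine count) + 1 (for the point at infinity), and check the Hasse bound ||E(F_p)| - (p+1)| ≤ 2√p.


Affine points = {(2, 2), (2, 17), (3, 9), (3, 10), (4, 9), (4, 10), (6, 8), (6, 11), (8, 1), (8, 18), (10, 4), (10, 15), (11, 5), (11, 14), (12, 9), (12, 10), (13, 0), (14, 4), (14, 15), (18, 7), (18, 12)}; affine count = 21; |E(F_19)| = 22.

Discriminant check: Δ ∝ 4a³ + 27b² = 4·1³ + 27·13² = 4·1 + 27·169 ≡ 7 (mod 19). Nonzero ⇒ E is nonsingular.
For each x ∈ F_19, compute rhs = x³ + 1·x + 13 mod 19, then count y ∈ F_19 with y² ≡ rhs.
  x = 0: rhs = 13, matching y values: none (0 points).
  x = 1: rhs = 15, matching y values: none (0 points).
  x = 2: rhs = 4, matching y values: 2, 17 (2 points).
  x = 3: rhs = 5, matching y values: 9, 10 (2 points).
  x = 4: rhs = 5, matching y values: 9, 10 (2 points).
  x = 5: rhs = 10, matching y values: none (0 points).
  x = 6: rhs = 7, matching y values: 8, 11 (2 points).
  x = 7: rhs = 2, matching y values: none (0 points).
  x = 8: rhs = 1, matching y values: 1, 18 (2 points).
  x = 9: rhs = 10, matching y values: none (0 points).
  x = 10: rhs = 16, matching y values: 4, 15 (2 points).
  x = 11: rhs = 6, matching y values: 5, 14 (2 points).
  x = 12: rhs = 5, matching y values: 9, 10 (2 points).
  x = 13: rhs = 0, matching y values: 0 (1 points).
  x = 14: rhs = 16, matching y values: 4, 15 (2 points).
  x = 15: rhs = 2, matching y values: none (0 points).
  x = 16: rhs = 2, matching y values: none (0 points).
  x = 17: rhs = 3, matching y values: none (0 points).
  x = 18: rhs = 11, matching y values: 7, 12 (2 points).
Total affine count: 21.
Full point count |E(F_19)| = 21 + 1 = 22.
Hasse bound: |22 − (19+1)| = |2| = 2 ≤ 2√19 ≈ 8.7178 ✓.


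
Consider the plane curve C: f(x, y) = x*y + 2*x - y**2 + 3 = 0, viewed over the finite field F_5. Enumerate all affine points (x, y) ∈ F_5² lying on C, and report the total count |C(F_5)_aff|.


Affine F_5-points: {(1, 0), (1, 1), (3, 4), (4, 2)}; count = 4.

For each of the 25 pairs (x, y) ∈ F_5², evaluate f(x, y) mod 5. Record the zeros.
  x = 0: [0↦3, 1↦2, 2↦4, 3↦4, 4↦2]  zeros at y ∈ ∅
  x = 1: [0↦0, 1↦0, 2↦3, 3↦4, 4↦3]  zeros at y ∈ {0, 1}
  x = 2: [0↦2, 1↦3, 2↦2, 3↦4, 4↦4]  zeros at y ∈ ∅
  x = 3: [0↦4, 1↦1, 2↦1, 3↦4, 4↦0]  zeros at y ∈ {4}
  x = 4: [0↦1, 1↦4, 2↦0, 3↦4, 4↦1]  zeros at y ∈ {2}
Collecting zeros: affine points = {(1, 0), (1, 1), (3, 4), (4, 2)}.
Total count |C(F_5)_aff| = 4.


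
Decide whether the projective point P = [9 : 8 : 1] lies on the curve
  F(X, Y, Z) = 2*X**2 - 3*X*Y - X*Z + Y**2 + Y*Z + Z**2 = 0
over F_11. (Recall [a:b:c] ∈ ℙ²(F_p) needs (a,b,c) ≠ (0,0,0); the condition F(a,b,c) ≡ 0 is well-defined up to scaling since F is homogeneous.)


F(9,8,1) ≡ 10 (mod 11); P is NOT on the curve.

Evaluate F(9, 8, 1) term-by-term (mod 11).
  2*X**2 ↦ 2·81·1·1 = 162
  -3*X*Y ↦ -3·9·8·1 = -216
  -X*Z ↦ -1·9·1·1 = -9
  Y**2 ↦ 1·1·64·1 = 64
  Y*Z ↦ 1·1·8·1 = 8
  Z**2 ↦ 1·1·1·1 = 1
Sum: F(9, 8, 1) = (162) + (-216) + (-9) + (64) + (8) + (1) = 10.
Reducing mod 11: 10 ≡ 10 (mod 11).
Since F(a, b, c) ≡ 10 ≠ 0 (mod 11), P does NOT lie on the curve.


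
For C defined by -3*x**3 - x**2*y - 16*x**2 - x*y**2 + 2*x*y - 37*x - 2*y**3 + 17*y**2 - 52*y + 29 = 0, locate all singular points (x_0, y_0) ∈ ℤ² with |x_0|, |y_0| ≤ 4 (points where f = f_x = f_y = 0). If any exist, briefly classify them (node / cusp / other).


Singular points: {(-2, 3)}; classification: node.

Compute partial derivatives:
  f_x = -9*x**2 - 2*x*y - 32*x - y**2 + 2*y - 37.
  f_y = -x**2 - 2*x*y + 2*x - 6*y**2 + 34*y - 52.
Scan x_0 ∈ {−4, ..., 4}. For each x_0, f_y(x_0, y) is a polynomial in y; find its integer roots y ∈ {−4, ..., 4}, then test f_x and f at those candidates.
  x = -4: f_y(-4, y) = -6*y**2 + 42*y - 76; no integer root y with |y| ≤ 4.
  x = -3: f_y(-3, y) = -6*y**2 + 40*y - 67; no integer root y with |y| ≤ 4.
  x = -2: f_y(-2, y) = -6*y**2 + 38*y - 60; vanishes at y ∈ {3}. (-2, 3): f_x = 0, f = 0 — SINGULAR.
  x = -1: f_y(-1, y) = -6*y**2 + 36*y - 55; no integer root y with |y| ≤ 4.
  x = 0: f_y(0, y) = -6*y**2 + 34*y - 52; no integer root y with |y| ≤ 4.
  x = 1: f_y(1, y) = -6*y**2 + 32*y - 51; no integer root y with |y| ≤ 4.
  x = 2: f_y(2, y) = -6*y**2 + 30*y - 52; no integer root y with |y| ≤ 4.
  x = 3: f_y(3, y) = -6*y**2 + 28*y - 55; no integer root y with |y| ≤ 4.
  x = 4: f_y(4, y) = -6*y**2 + 26*y - 60; no integer root y with |y| ≤ 4.
Only singular point on the grid: (-2, 3).
Classify: substitute x = -2 + u, y = 3 + v and expand: f = -3*u**3 - u**2*v - u**2 - u*v**2 - 2*v**3 + v**2.
No constant or linear terms (consistent with a singular point). Quadratic part: -u**2 + v**2. Cubic part: -3*u**3 - u**2*v - u*v**2 - 2*v**3.
The quadratic part v**2 - u**2 = (v − u)(v + u) splits into two distinct linear factors, so there are two distinct tangent lines y − 3 = ±(x − -2) — this is a node (ordinary double point).
Classification: node.


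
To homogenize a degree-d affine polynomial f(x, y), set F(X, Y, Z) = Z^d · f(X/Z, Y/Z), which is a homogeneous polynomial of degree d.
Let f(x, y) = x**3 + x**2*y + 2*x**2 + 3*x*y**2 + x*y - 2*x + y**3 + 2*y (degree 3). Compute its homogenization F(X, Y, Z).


F(X, Y, Z) = X**3 + X**2*Y + 2*X**2*Z + 3*X*Y**2 + X*Y*Z - 2*X*Z**2 + Y**3 + 2*Y*Z**2

deg(f) = 3.
Substitute x = X/Z, y = Y/Z into f, then multiply by Z^3.
  monomial 1·x^3·y^0 ↦ 1·X^3·Y^0·Z^0.
  monomial 1·x^2·y^1 ↦ 1·X^2·Y^1·Z^0.
  monomial 2·x^2·y^0 ↦ 2·X^2·Y^0·Z^1.
  monomial 3·x^1·y^2 ↦ 3·X^1·Y^2·Z^0.
  monomial 1·x^1·y^1 ↦ 1·X^1·Y^1·Z^1.
  monomial -2·x^1·y^0 ↦ -2·X^1·Y^0·Z^2.
  monomial 1·x^0·y^3 ↦ 1·X^0·Y^3·Z^0.
  monomial 2·x^0·y^1 ↦ 2·X^0·Y^1·Z^2.
Collecting: F(X, Y, Z) = X**3 + X**2*Y + 2*X**2*Z + 3*X*Y**2 + X*Y*Z - 2*X*Z**2 + Y**3 + 2*Y*Z**2.


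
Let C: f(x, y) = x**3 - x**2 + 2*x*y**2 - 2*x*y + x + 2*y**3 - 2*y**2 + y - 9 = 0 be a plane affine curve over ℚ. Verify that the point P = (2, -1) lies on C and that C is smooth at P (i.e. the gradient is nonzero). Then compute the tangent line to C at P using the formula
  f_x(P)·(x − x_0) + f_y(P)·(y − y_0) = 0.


Tangent line at P: 13*x - y - 27 = 0.

Step 1: f(2, -1) = 0, so P lies on C.
Step 2: partial derivatives
  f_x(x, y) = 3*x**2 - 2*x + 2*y**2 - 2*y + 1, f_y(x, y) = 4*x*y - 2*x + 6*y**2 - 4*y + 1.
  f_x(P) = 13, f_y(P) = -1 (gradient nonzero, so P is smooth).
Step 3: tangent line at P: 13·(x − 2) + -1·(y − -1) = 0.
Expanding: 13*x - y - 27 = 0.


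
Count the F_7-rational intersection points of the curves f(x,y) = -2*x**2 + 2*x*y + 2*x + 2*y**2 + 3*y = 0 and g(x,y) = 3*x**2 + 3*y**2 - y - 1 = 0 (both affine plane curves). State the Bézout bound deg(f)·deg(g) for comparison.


Common zeros: {(2, 3), (3, 4)}; count = 2; Bézout bound = 4.

deg(f) = 2, deg(g) = 2, so Bézout bound = 4.
Scan x ∈ F_7. For each x, list the y ∈ F_7 with f(x, y) ≡ 0 and those with g(x, y) ≡ 0 (mod 7); the common zeros in that column are the intersection.
  x = 0: f ≡ 0 at y ∈ {0, 2}; g ≡ 0 at y ∈ ∅; common: ∅.
  x = 1: f ≡ 0 at y ∈ {0, 1}; g ≡ 0 at y ∈ ∅; common: ∅.
  x = 2: f ≡ 0 at y ∈ {3, 4}; g ≡ 0 at y ∈ {2, 3}; common: {3}.
  x = 3: f ≡ 0 at y ∈ {2, 4}; g ≡ 0 at y ∈ {1, 4}; common: {4}.
  x = 4: f ≡ 0 at y ∈ ∅; g ≡ 0 at y ∈ {1, 4}; common: ∅.
  x = 5: f ≡ 0 at y ∈ ∅; g ≡ 0 at y ∈ {2, 3}; common: ∅.
  x = 6: f ≡ 0 at y ∈ ∅; g ≡ 0 at y ∈ ∅; common: ∅.
Collecting: common zeros = {(2, 3), (3, 4)}, so the count is 2.
Comparison with the Bézout bound: 2 ≤ 4 = deg(f)·deg(g), as expected for curves with no common component (the affine F_7-count falls short of the bound because intersections may lie at infinity, over extension fields, or carry multiplicity).


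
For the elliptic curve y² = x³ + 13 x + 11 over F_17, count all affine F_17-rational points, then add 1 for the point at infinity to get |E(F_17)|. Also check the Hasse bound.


Affine points = {(1, 5), (1, 12), (3, 3), (3, 14), (4, 5), (4, 12), (6, 4), (6, 13), (8, 7), (8, 10), (10, 6), (10, 11), (12, 5), (12, 12), (14, 8), (14, 9)}; affine count = 16; |E(F_17)| = 17.

Discriminant check: Δ ∝ 4a³ + 27b² = 4·13³ + 27·11² = 4·2197 + 27·121 ≡ 2 (mod 17). Nonzero ⇒ E is nonsingular.
For each x ∈ F_17, compute rhs = x³ + 13·x + 11 mod 17, then count y ∈ F_17 with y² ≡ rhs.
  x = 0: rhs = 11, matching y values: none (0 points).
  x = 1: rhs = 8, matching y values: 5, 12 (2 points).
  x = 2: rhs = 11, matching y values: none (0 points).
  x = 3: rhs = 9, matching y values: 3, 14 (2 points).
  x = 4: rhs = 8, matching y values: 5, 12 (2 points).
  x = 5: rhs = 14, matching y values: none (0 points).
  x = 6: rhs = 16, matching y values: 4, 13 (2 points).
  x = 7: rhs = 3, matching y values: none (0 points).
  x = 8: rhs = 15, matching y values: 7, 10 (2 points).
  x = 9: rhs = 7, matching y values: none (0 points).
  x = 10: rhs = 2, matching y values: 6, 11 (2 points).
  x = 11: rhs = 6, matching y values: none (0 points).
  x = 12: rhs = 8, matching y values: 5, 12 (2 points).
  x = 13: rhs = 14, matching y values: none (0 points).
  x = 14: rhs = 13, matching y values: 8, 9 (2 points).
  x = 15: rhs = 11, matching y values: none (0 points).
  x = 16: rhs = 14, matching y values: none (0 points).
Total affine count: 16.
Full point count |E(F_17)| = 16 + 1 = 17.
Hasse bound: |17 − (17+1)| = |-1| = 1 ≤ 2√17 ≈ 8.2462 ✓.


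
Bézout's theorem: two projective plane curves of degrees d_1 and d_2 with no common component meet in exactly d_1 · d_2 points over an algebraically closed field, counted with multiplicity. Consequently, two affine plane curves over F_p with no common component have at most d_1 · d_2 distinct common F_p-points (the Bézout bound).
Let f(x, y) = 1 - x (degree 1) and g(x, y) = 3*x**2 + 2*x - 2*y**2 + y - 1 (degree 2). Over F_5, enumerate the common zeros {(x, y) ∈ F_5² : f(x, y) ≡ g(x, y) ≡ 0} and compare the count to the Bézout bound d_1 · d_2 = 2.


Common zeros: ∅; count = 0; Bézout bound = 2.

deg(f) = 1, deg(g) = 2, so Bézout bound = 2.
Scan x ∈ F_5. For each x, list the y ∈ F_5 with f(x, y) ≡ 0 and those with g(x, y) ≡ 0 (mod 5); the common zeros in that column are the intersection.
  x = 0: f ≡ 0 at y ∈ ∅; g ≡ 0 at y ∈ ∅; common: ∅.
  x = 1: f ≡ 0 at y ∈ {0, 1, 2, 3, 4}; g ≡ 0 at y ∈ ∅; common: ∅.
  x = 2: f ≡ 0 at y ∈ ∅; g ≡ 0 at y ∈ {0, 3}; common: ∅.
  x = 3: f ≡ 0 at y ∈ ∅; g ≡ 0 at y ∈ ∅; common: ∅.
  x = 4: f ≡ 0 at y ∈ ∅; g ≡ 0 at y ∈ {0, 3}; common: ∅.
Collecting: common zeros = ∅, so the count is 0.
Comparison with the Bézout bound: 0 ≤ 2 = deg(f)·deg(g), as expected for curves with no common component (the affine F_5-count falls short of the bound because intersections may lie at infinity, over extension fields, or carry multiplicity).


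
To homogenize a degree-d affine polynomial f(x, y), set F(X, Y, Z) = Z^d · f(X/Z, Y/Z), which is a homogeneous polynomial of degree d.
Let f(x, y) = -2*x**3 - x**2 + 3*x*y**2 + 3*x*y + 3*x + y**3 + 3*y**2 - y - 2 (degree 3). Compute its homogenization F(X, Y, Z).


F(X, Y, Z) = -2*X**3 - X**2*Z + 3*X*Y**2 + 3*X*Y*Z + 3*X*Z**2 + Y**3 + 3*Y**2*Z - Y*Z**2 - 2*Z**3

deg(f) = 3.
Substitute x = X/Z, y = Y/Z into f, then multiply by Z^3.
  monomial -2·x^3·y^0 ↦ -2·X^3·Y^0·Z^0.
  monomial -1·x^2·y^0 ↦ -1·X^2·Y^0·Z^1.
  monomial 3·x^1·y^2 ↦ 3·X^1·Y^2·Z^0.
  monomial 3·x^1·y^1 ↦ 3·X^1·Y^1·Z^1.
  monomial 3·x^1·y^0 ↦ 3·X^1·Y^0·Z^2.
  monomial 1·x^0·y^3 ↦ 1·X^0·Y^3·Z^0.
  monomial 3·x^0·y^2 ↦ 3·X^0·Y^2·Z^1.
  monomial -1·x^0·y^1 ↦ -1·X^0·Y^1·Z^2.
  monomial -2·x^0·y^0 ↦ -2·X^0·Y^0·Z^3.
Collecting: F(X, Y, Z) = -2*X**3 - X**2*Z + 3*X*Y**2 + 3*X*Y*Z + 3*X*Z**2 + Y**3 + 3*Y**2*Z - Y*Z**2 - 2*Z**3.


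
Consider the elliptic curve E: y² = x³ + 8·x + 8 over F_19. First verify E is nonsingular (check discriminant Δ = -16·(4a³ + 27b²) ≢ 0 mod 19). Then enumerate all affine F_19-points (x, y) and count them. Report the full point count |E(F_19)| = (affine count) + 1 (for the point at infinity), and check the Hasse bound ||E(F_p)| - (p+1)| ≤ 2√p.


Affine points = {(1, 6), (1, 13), (4, 3), (4, 16), (6, 5), (6, 14), (9, 7), (9, 12), (10, 9), (10, 10), (15, 8), (15, 11)}; affine count = 12; |E(F_19)| = 13.

Discriminant check: Δ ∝ 4a³ + 27b² = 4·8³ + 27·8² = 4·512 + 27·64 ≡ 14 (mod 19). Nonzero ⇒ E is nonsingular.
For each x ∈ F_19, compute rhs = x³ + 8·x + 8 mod 19, then count y ∈ F_19 with y² ≡ rhs.
  x = 0: rhs = 8, matching y values: none (0 points).
  x = 1: rhs = 17, matching y values: 6, 13 (2 points).
  x = 2: rhs = 13, matching y values: none (0 points).
  x = 3: rhs = 2, matching y values: none (0 points).
  x = 4: rhs = 9, matching y values: 3, 16 (2 points).
  x = 5: rhs = 2, matching y values: none (0 points).
  x = 6: rhs = 6, matching y values: 5, 14 (2 points).
  x = 7: rhs = 8, matching y values: none (0 points).
  x = 8: rhs = 14, matching y values: none (0 points).
  x = 9: rhs = 11, matching y values: 7, 12 (2 points).
  x = 10: rhs = 5, matching y values: 9, 10 (2 points).
  x = 11: rhs = 2, matching y values: none (0 points).
  x = 12: rhs = 8, matching y values: none (0 points).
  x = 13: rhs = 10, matching y values: none (0 points).
  x = 14: rhs = 14, matching y values: none (0 points).
  x = 15: rhs = 7, matching y values: 8, 11 (2 points).
  x = 16: rhs = 14, matching y values: none (0 points).
  x = 17: rhs = 3, matching y values: none (0 points).
  x = 18: rhs = 18, matching y values: none (0 points).
Total affine count: 12.
Full point count |E(F_19)| = 12 + 1 = 13.
Hasse bound: |13 − (19+1)| = |-7| = 7 ≤ 2√19 ≈ 8.7178 ✓.


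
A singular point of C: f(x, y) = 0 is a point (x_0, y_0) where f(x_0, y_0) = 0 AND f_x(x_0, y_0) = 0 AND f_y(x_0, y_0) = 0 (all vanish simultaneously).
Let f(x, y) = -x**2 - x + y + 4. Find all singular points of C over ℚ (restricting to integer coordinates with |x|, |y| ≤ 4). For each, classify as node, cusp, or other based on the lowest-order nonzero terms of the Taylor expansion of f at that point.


No singular points in the scanned grid; C is smooth there.

Compute partial derivatives:
  f_x = -2*x - 1.
  f_y = 1.
f_y = 1 is a nonzero constant, so f_y never vanishes: no point (x, y) can satisfy f = f_x = f_y = 0. In particular no (x, y) ∈ {−4, ..., 4}² is singular; the curve is smooth.


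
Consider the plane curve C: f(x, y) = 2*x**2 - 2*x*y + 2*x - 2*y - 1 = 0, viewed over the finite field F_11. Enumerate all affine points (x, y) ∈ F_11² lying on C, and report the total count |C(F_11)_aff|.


Affine F_11-points: {(0, 5), (1, 9), (2, 0), (3, 7), (4, 5), (5, 4), (6, 2), (7, 9), (8, 0), (9, 4)}; count = 10.

For each of the 121 pairs (x, y) ∈ F_11², evaluate f(x, y) mod 11. Record the zeros.
  x = 0: [0↦10, 1↦8, 2↦6, 3↦4, 4↦2, 5↦0, 6↦9, 7↦7, 8↦5, 9↦3, 10↦1]  zeros at y ∈ {5}
  x = 1: [0↦3, 1↦10, 2↦6, 3↦2, 4↦9, 5↦5, 6↦1, 7↦8, 8↦4, 9↦0, 10↦7]  zeros at y ∈ {9}
  x = 2: [0↦0, 1↦5, 2↦10, 3↦4, 4↦9, 5↦3, 6↦8, 7↦2, 8↦7, 9↦1, 10↦6]  zeros at y ∈ {0}
  x = 3: [0↦1, 1↦4, 2↦7, 3↦10, 4↦2, 5↦5, 6↦8, 7↦0, 8↦3, 9↦6, 10↦9]  zeros at y ∈ {7}
  x = 4: [0↦6, 1↦7, 2↦8, 3↦9, 4↦10, 5↦0, 6↦1, 7↦2, 8↦3, 9↦4, 10↦5]  zeros at y ∈ {5}
  x = 5: [0↦4, 1↦3, 2↦2, 3↦1, 4↦0, 5↦10, 6↦9, 7↦8, 8↦7, 9↦6, 10↦5]  zeros at y ∈ {4}
  x = 6: [0↦6, 1↦3, 2↦0, 3↦8, 4↦5, 5↦2, 6↦10, 7↦7, 8↦4, 9↦1, 10↦9]  zeros at y ∈ {2}
  x = 7: [0↦1, 1↦7, 2↦2, 3↦8, 4↦3, 5↦9, 6↦4, 7↦10, 8↦5, 9↦0, 10↦6]  zeros at y ∈ {9}
  x = 8: [0↦0, 1↦4, 2↦8, 3↦1, 4↦5, 5↦9, 6↦2, 7↦6, 8↦10, 9↦3, 10↦7]  zeros at y ∈ {0}
  x = 9: [0↦3, 1↦5, 2↦7, 3↦9, 4↦0, 5↦2, 6↦4, 7↦6, 8↦8, 9↦10, 10↦1]  zeros at y ∈ {4}
  x = 10: [0↦10, 1↦10, 2↦10, 3↦10, 4↦10, 5↦10, 6↦10, 7↦10, 8↦10, 9↦10, 10↦10]  zeros at y ∈ ∅
Collecting zeros: affine points = {(0, 5), (1, 9), (2, 0), (3, 7), (4, 5), (5, 4), (6, 2), (7, 9), (8, 0), (9, 4)}.
Total count |C(F_11)_aff| = 10.


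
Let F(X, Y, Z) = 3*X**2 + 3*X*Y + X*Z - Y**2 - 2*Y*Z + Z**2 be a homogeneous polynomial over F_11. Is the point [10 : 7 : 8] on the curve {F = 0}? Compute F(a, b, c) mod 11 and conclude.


F(10,7,8) ≡ 9 (mod 11); P is NOT on the curve.

Evaluate F(10, 7, 8) term-by-term (mod 11).
  3*X**2 ↦ 3·100·1·1 = 300
  3*X*Y ↦ 3·10·7·1 = 210
  X*Z ↦ 1·10·1·8 = 80
  -Y**2 ↦ -1·1·49·1 = -49
  -2*Y*Z ↦ -2·1·7·8 = -112
  Z**2 ↦ 1·1·1·64 = 64
Sum: F(10, 7, 8) = (300) + (210) + (80) + (-49) + (-112) + (64) = 493.
Reducing mod 11: 493 ≡ 9 (mod 11).
Since F(a, b, c) ≡ 9 ≠ 0 (mod 11), P does NOT lie on the curve.


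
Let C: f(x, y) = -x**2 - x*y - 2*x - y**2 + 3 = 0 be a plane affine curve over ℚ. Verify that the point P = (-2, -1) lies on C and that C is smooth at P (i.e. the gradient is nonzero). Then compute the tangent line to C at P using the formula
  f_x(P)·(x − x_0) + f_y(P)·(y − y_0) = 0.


Tangent line at P: 3*x + 4*y + 10 = 0.

Step 1: f(-2, -1) = 0, so P lies on C.
Step 2: partial derivatives
  f_x(x, y) = -2*x - y - 2, f_y(x, y) = -x - 2*y.
  f_x(P) = 3, f_y(P) = 4 (gradient nonzero, so P is smooth).
Step 3: tangent line at P: 3·(x − -2) + 4·(y − -1) = 0.
Expanding: 3*x + 4*y + 10 = 0.


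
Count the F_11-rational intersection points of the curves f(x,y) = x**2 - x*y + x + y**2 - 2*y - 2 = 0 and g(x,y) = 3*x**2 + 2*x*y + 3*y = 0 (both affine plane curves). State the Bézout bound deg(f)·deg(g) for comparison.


Common zeros: {(5, 1)}; count = 1; Bézout bound = 4.

deg(f) = 2, deg(g) = 2, so Bézout bound = 4.
Scan x ∈ F_11. For each x, list the y ∈ F_11 with f(x, y) ≡ 0 and those with g(x, y) ≡ 0 (mod 11); the common zeros in that column are the intersection.
  x = 0: f ≡ 0 at y ∈ {6, 7}; g ≡ 0 at y ∈ {0}; common: ∅.
  x = 1: f ≡ 0 at y ∈ {0, 3}; g ≡ 0 at y ∈ {6}; common: ∅.
  x = 2: f ≡ 0 at y ∈ {2}; g ≡ 0 at y ∈ {3}; common: ∅.
  x = 3: f ≡ 0 at y ∈ ∅; g ≡ 0 at y ∈ {8}; common: ∅.
  x = 4: f ≡ 0 at y ∈ ∅; g ≡ 0 at y ∈ ∅; common: ∅.
  x = 5: f ≡ 0 at y ∈ {1, 6}; g ≡ 0 at y ∈ {1}; common: {1}.
  x = 6: f ≡ 0 at y ∈ {1, 7}; g ≡ 0 at y ∈ {6}; common: ∅.
  x = 7: f ≡ 0 at y ∈ ∅; g ≡ 0 at y ∈ {3}; common: ∅.
  x = 8: f ≡ 0 at y ∈ ∅; g ≡ 0 at y ∈ {9}; common: ∅.
  x = 9: f ≡ 0 at y ∈ {0}; g ≡ 0 at y ∈ {1}; common: ∅.
  x = 10: f ≡ 0 at y ∈ {2, 10}; g ≡ 0 at y ∈ {8}; common: ∅.
Collecting: common zeros = {(5, 1)}, so the count is 1.
Comparison with the Bézout bound: 1 ≤ 4 = deg(f)·deg(g), as expected for curves with no common component (the affine F_11-count falls short of the bound because intersections may lie at infinity, over extension fields, or carry multiplicity).


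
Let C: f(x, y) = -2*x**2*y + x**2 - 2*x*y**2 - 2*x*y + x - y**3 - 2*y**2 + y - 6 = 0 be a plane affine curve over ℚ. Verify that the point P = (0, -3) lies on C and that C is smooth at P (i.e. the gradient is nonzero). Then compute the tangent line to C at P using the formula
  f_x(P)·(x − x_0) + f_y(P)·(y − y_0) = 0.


Tangent line at P: -11*x - 14*y - 42 = 0.

Step 1: f(0, -3) = 0, so P lies on C.
Step 2: partial derivatives
  f_x(x, y) = -4*x*y + 2*x - 2*y**2 - 2*y + 1, f_y(x, y) = -2*x**2 - 4*x*y - 2*x - 3*y**2 - 4*y + 1.
  f_x(P) = -11, f_y(P) = -14 (gradient nonzero, so P is smooth).
Step 3: tangent line at P: -11·(x − 0) + -14·(y − -3) = 0.
Expanding: -11*x - 14*y - 42 = 0.


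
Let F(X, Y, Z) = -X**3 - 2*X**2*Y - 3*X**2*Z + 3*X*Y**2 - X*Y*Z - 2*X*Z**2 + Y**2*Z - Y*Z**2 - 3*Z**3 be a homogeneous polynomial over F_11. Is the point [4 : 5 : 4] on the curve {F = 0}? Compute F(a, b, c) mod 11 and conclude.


F(4,5,4) ≡ 10 (mod 11); P is NOT on the curve.

Evaluate F(4, 5, 4) term-by-term (mod 11).
  -X**3 ↦ -1·64·1·1 = -64
  -2*X**2*Y ↦ -2·16·5·1 = -160
  -3*X**2*Z ↦ -3·16·1·4 = -192
  3*X*Y**2 ↦ 3·4·25·1 = 300
  -X*Y*Z ↦ -1·4·5·4 = -80
  -2*X*Z**2 ↦ -2·4·1·16 = -128
  Y**2*Z ↦ 1·1·25·4 = 100
  -Y*Z**2 ↦ -1·1·5·16 = -80
  -3*Z**3 ↦ -3·1·1·64 = -192
Sum: F(4, 5, 4) = (-64) + (-160) + (-192) + (300) + (-80) + (-128) + (100) + (-80) + (-192) = -496.
Reducing mod 11: -496 ≡ 10 (mod 11).
Since F(a, b, c) ≡ 10 ≠ 0 (mod 11), P does NOT lie on the curve.


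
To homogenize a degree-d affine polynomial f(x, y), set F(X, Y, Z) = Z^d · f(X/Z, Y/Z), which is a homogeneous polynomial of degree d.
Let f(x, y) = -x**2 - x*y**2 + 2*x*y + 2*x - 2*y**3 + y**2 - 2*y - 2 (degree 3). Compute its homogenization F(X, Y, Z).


F(X, Y, Z) = -X**2*Z - X*Y**2 + 2*X*Y*Z + 2*X*Z**2 - 2*Y**3 + Y**2*Z - 2*Y*Z**2 - 2*Z**3

deg(f) = 3.
Substitute x = X/Z, y = Y/Z into f, then multiply by Z^3.
  monomial -1·x^2·y^0 ↦ -1·X^2·Y^0·Z^1.
  monomial -1·x^1·y^2 ↦ -1·X^1·Y^2·Z^0.
  monomial 2·x^1·y^1 ↦ 2·X^1·Y^1·Z^1.
  monomial 2·x^1·y^0 ↦ 2·X^1·Y^0·Z^2.
  monomial -2·x^0·y^3 ↦ -2·X^0·Y^3·Z^0.
  monomial 1·x^0·y^2 ↦ 1·X^0·Y^2·Z^1.
  monomial -2·x^0·y^1 ↦ -2·X^0·Y^1·Z^2.
  monomial -2·x^0·y^0 ↦ -2·X^0·Y^0·Z^3.
Collecting: F(X, Y, Z) = -X**2*Z - X*Y**2 + 2*X*Y*Z + 2*X*Z**2 - 2*Y**3 + Y**2*Z - 2*Y*Z**2 - 2*Z**3.


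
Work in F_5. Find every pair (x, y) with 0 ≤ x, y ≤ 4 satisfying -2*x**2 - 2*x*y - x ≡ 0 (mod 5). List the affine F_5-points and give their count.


Affine F_5-points: {(0, 0), (0, 1), (0, 2), (0, 3), (0, 4), (1, 1), (2, 0), (3, 4), (4, 3)}; count = 9.

For each of the 25 pairs (x, y) ∈ F_5², evaluate f(x, y) mod 5. Record the zeros.
  x = 0: [0↦0, 1↦0, 2↦0, 3↦0, 4↦0]  zeros at y ∈ {0, 1, 2, 3, 4}
  x = 1: [0↦2, 1↦0, 2↦3, 3↦1, 4↦4]  zeros at y ∈ {1}
  x = 2: [0↦0, 1↦1, 2↦2, 3↦3, 4↦4]  zeros at y ∈ {0}
  x = 3: [0↦4, 1↦3, 2↦2, 3↦1, 4↦0]  zeros at y ∈ {4}
  x = 4: [0↦4, 1↦1, 2↦3, 3↦0, 4↦2]  zeros at y ∈ {3}
Collecting zeros: affine points = {(0, 0), (0, 1), (0, 2), (0, 3), (0, 4), (1, 1), (2, 0), (3, 4), (4, 3)}.
Total count |C(F_5)_aff| = 9.


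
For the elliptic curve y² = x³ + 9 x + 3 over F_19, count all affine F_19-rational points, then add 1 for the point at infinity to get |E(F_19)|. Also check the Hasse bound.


Affine points = {(3, 0), (6, 8), (6, 11), (8, 6), (8, 13), (14, 2), (14, 17), (15, 6), (15, 13), (16, 5), (16, 14)}; affine count = 11; |E(F_19)| = 12.

Discriminant check: Δ ∝ 4a³ + 27b² = 4·9³ + 27·3² = 4·729 + 27·9 ≡ 5 (mod 19). Nonzero ⇒ E is nonsingular.
For each x ∈ F_19, compute rhs = x³ + 9·x + 3 mod 19, then count y ∈ F_19 with y² ≡ rhs.
  x = 0: rhs = 3, matching y values: none (0 points).
  x = 1: rhs = 13, matching y values: none (0 points).
  x = 2: rhs = 10, matching y values: none (0 points).
  x = 3: rhs = 0, matching y values: 0 (1 points).
  x = 4: rhs = 8, matching y values: none (0 points).
  x = 5: rhs = 2, matching y values: none (0 points).
  x = 6: rhs = 7, matching y values: 8, 11 (2 points).
  x = 7: rhs = 10, matching y values: none (0 points).
  x = 8: rhs = 17, matching y values: 6, 13 (2 points).
  x = 9: rhs = 15, matching y values: none (0 points).
  x = 10: rhs = 10, matching y values: none (0 points).
  x = 11: rhs = 8, matching y values: none (0 points).
  x = 12: rhs = 15, matching y values: none (0 points).
  x = 13: rhs = 18, matching y values: none (0 points).
  x = 14: rhs = 4, matching y values: 2, 17 (2 points).
  x = 15: rhs = 17, matching y values: 6, 13 (2 points).
  x = 16: rhs = 6, matching y values: 5, 14 (2 points).
  x = 17: rhs = 15, matching y values: none (0 points).
  x = 18: rhs = 12, matching y values: none (0 points).
Total affine count: 11.
Full point count |E(F_19)| = 11 + 1 = 12.
Hasse bound: |12 − (19+1)| = |-8| = 8 ≤ 2√19 ≈ 8.7178 ✓.


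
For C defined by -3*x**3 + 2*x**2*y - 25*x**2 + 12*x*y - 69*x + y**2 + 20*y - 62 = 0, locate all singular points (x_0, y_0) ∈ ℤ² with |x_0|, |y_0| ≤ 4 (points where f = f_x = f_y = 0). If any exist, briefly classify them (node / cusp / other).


Singular points: {(-3, -1)}; classification: cusp.

Compute partial derivatives:
  f_x = -9*x**2 + 4*x*y - 50*x + 12*y - 69.
  f_y = 2*x**2 + 12*x + 2*y + 20.
Scan x_0 ∈ {−4, ..., 4}. For each x_0, f_y(x_0, y) is a polynomial in y; find its integer roots y ∈ {−4, ..., 4}, then test f_x and f at those candidates.
  x = -4: f_y(-4, y) = 2*y + 4; vanishes at y ∈ {-2}. (-4, -2): f_x = -5 ≠ 0.
  x = -3: f_y(-3, y) = 2*y + 2; vanishes at y ∈ {-1}. (-3, -1): f_x = 0, f = 0 — SINGULAR.
  x = -2: f_y(-2, y) = 2*y + 4; vanishes at y ∈ {-2}. (-2, -2): f_x = -13 ≠ 0.
  x = -1: f_y(-1, y) = 2*y + 10; no integer root y with |y| ≤ 4.
  x = 0: f_y(0, y) = 2*y + 20; no integer root y with |y| ≤ 4.
  x = 1: f_y(1, y) = 2*y + 34; no integer root y with |y| ≤ 4.
  x = 2: f_y(2, y) = 2*y + 52; no integer root y with |y| ≤ 4.
  x = 3: f_y(3, y) = 2*y + 74; no integer root y with |y| ≤ 4.
  x = 4: f_y(4, y) = 2*y + 100; no integer root y with |y| ≤ 4.
Only singular point on the grid: (-3, -1).
Classify: substitute x = -3 + u, y = -1 + v and expand: f = -3*u**3 + 2*u**2*v + v**2.
No constant or linear terms (consistent with a singular point). Quadratic part: v**2. Cubic part: -3*u**3 + 2*u**2*v.
The quadratic part v**2 is a perfect square, so there is a single (double) tangent line v = 0, i.e. y = -1. Restricting the cubic part to that line (v = 0) leaves -3*u**3 ≠ 0, so f is not divisible by v and the branch is v² ≈ 3*u**3 to lowest order — this is a cusp.
Classification: cusp.


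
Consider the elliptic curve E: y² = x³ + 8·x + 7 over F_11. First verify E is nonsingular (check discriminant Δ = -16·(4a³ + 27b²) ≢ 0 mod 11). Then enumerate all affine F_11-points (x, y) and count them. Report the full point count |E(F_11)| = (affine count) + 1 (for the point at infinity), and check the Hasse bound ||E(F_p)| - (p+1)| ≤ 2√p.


Affine points = {(1, 4), (1, 7), (2, 3), (2, 8), (3, 5), (3, 6), (4, 2), (4, 9), (8, 0), (9, 4), (9, 7), (10, 3), (10, 8)}; affine count = 13; |E(F_11)| = 14.

Discriminant check: Δ ∝ 4a³ + 27b² = 4·8³ + 27·7² = 4·512 + 27·49 ≡ 5 (mod 11). Nonzero ⇒ E is nonsingular.
For each x ∈ F_11, compute rhs = x³ + 8·x + 7 mod 11, then count y ∈ F_11 with y² ≡ rhs.
  x = 0: rhs = 7, matching y values: none (0 points).
  x = 1: rhs = 5, matching y values: 4, 7 (2 points).
  x = 2: rhs = 9, matching y values: 3, 8 (2 points).
  x = 3: rhs = 3, matching y values: 5, 6 (2 points).
  x = 4: rhs = 4, matching y values: 2, 9 (2 points).
  x = 5: rhs = 7, matching y values: none (0 points).
  x = 6: rhs = 7, matching y values: none (0 points).
  x = 7: rhs = 10, matching y values: none (0 points).
  x = 8: rhs = 0, matching y values: 0 (1 points).
  x = 9: rhs = 5, matching y values: 4, 7 (2 points).
  x = 10: rhs = 9, matching y values: 3, 8 (2 points).
Total affine count: 13.
Full point count |E(F_11)| = 13 + 1 = 14.
Hasse bound: |14 − (11+1)| = |2| = 2 ≤ 2√11 ≈ 6.6332 ✓.


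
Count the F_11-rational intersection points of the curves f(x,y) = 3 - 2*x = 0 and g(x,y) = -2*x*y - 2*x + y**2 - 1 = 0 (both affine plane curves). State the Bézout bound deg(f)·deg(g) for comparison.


Common zeros: {(7, 4), (7, 10)}; count = 2; Bézout bound = 2.

deg(f) = 1, deg(g) = 2, so Bézout bound = 2.
Scan x ∈ F_11. For each x, list the y ∈ F_11 with f(x, y) ≡ 0 and those with g(x, y) ≡ 0 (mod 11); the common zeros in that column are the intersection.
  x = 0: f ≡ 0 at y ∈ ∅; g ≡ 0 at y ∈ {1, 10}; common: ∅.
  x = 1: f ≡ 0 at y ∈ ∅; g ≡ 0 at y ∈ {3, 10}; common: ∅.
  x = 2: f ≡ 0 at y ∈ ∅; g ≡ 0 at y ∈ {5, 10}; common: ∅.
  x = 3: f ≡ 0 at y ∈ ∅; g ≡ 0 at y ∈ {7, 10}; common: ∅.
  x = 4: f ≡ 0 at y ∈ ∅; g ≡ 0 at y ∈ {9, 10}; common: ∅.
  x = 5: f ≡ 0 at y ∈ ∅; g ≡ 0 at y ∈ {0, 10}; common: ∅.
  x = 6: f ≡ 0 at y ∈ ∅; g ≡ 0 at y ∈ {2, 10}; common: ∅.
  x = 7: f ≡ 0 at y ∈ {0, 1, 2, 3, 4, 5, 6, 7, 8, 9, 10}; g ≡ 0 at y ∈ {4, 10}; common: {4, 10}.
  x = 8: f ≡ 0 at y ∈ ∅; g ≡ 0 at y ∈ {6, 10}; common: ∅.
  x = 9: f ≡ 0 at y ∈ ∅; g ≡ 0 at y ∈ {8, 10}; common: ∅.
  x = 10: f ≡ 0 at y ∈ ∅; g ≡ 0 at y ∈ {10}; common: ∅.
Collecting: common zeros = {(7, 4), (7, 10)}, so the count is 2.
Comparison with the Bézout bound: 2 ≤ 2 = deg(f)·deg(g), as expected for curves with no common component (the bound is attained).


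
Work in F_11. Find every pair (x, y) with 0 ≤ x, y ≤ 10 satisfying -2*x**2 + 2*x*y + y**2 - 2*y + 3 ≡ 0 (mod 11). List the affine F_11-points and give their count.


Affine F_11-points: {(0, 4), (0, 9), (4, 1), (4, 4), (8, 1), (8, 7), (9, 8), (9, 9), (10, 7), (10, 8)}; count = 10.

For each of the 121 pairs (x, y) ∈ F_11², evaluate f(x, y) mod 11. Record the zeros.
  x = 0: [0↦3, 1↦2, 2↦3, 3↦6, 4↦0, 5↦7, 6↦5, 7↦5, 8↦7, 9↦0, 10↦6]  zeros at y ∈ {4, 9}
  x = 1: [0↦1, 1↦2, 2↦5, 3↦10, 4↦6, 5↦4, 6↦4, 7↦6, 8↦10, 9↦5, 10↦2]  zeros at y ∈ ∅
  x = 2: [0↦6, 1↦9, 2↦3, 3↦10, 4↦8, 5↦8, 6↦10, 7↦3, 8↦9, 9↦6, 10↦5]  zeros at y ∈ ∅
  x = 3: [0↦7, 1↦1, 2↦8, 3↦6, 4↦6, 5↦8, 6↦1, 7↦7, 8↦4, 9↦3, 10↦4]  zeros at y ∈ ∅
  x = 4: [0↦4, 1↦0, 2↦9, 3↦9, 4↦0, 5↦4, 6↦10, 7↦7, 8↦6, 9↦7, 10↦10]  zeros at y ∈ {1, 4}
  x = 5: [0↦8, 1↦6, 2↦6, 3↦8, 4↦1, 5↦7, 6↦4, 7↦3, 8↦4, 9↦7, 10↦1]  zeros at y ∈ ∅
  x = 6: [0↦8, 1↦8, 2↦10, 3↦3, 4↦9, 5↦6, 6↦5, 7↦6, 8↦9, 9↦3, 10↦10]  zeros at y ∈ ∅
  x = 7: [0↦4, 1↦6, 2↦10, 3↦5, 4↦2, 5↦1, 6↦2, 7↦5, 8↦10, 9↦6, 10↦4]  zeros at y ∈ ∅
  x = 8: [0↦7, 1↦0, 2↦6, 3↦3, 4↦2, 5↦3, 6↦6, 7↦0, 8↦7, 9↦5, 10↦5]  zeros at y ∈ {1, 7}
  x = 9: [0↦6, 1↦1, 2↦9, 3↦8, 4↦9, 5↦1, 6↦6, 7↦2, 8↦0, 9↦0, 10↦2]  zeros at y ∈ {8, 9}
  x = 10: [0↦1, 1↦9, 2↦8, 3↦9, 4↦1, 5↦6, 6↦2, 7↦0, 8↦0, 9↦2, 10↦6]  zeros at y ∈ {7, 8}
Collecting zeros: affine points = {(0, 4), (0, 9), (4, 1), (4, 4), (8, 1), (8, 7), (9, 8), (9, 9), (10, 7), (10, 8)}.
Total count |C(F_11)_aff| = 10.
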